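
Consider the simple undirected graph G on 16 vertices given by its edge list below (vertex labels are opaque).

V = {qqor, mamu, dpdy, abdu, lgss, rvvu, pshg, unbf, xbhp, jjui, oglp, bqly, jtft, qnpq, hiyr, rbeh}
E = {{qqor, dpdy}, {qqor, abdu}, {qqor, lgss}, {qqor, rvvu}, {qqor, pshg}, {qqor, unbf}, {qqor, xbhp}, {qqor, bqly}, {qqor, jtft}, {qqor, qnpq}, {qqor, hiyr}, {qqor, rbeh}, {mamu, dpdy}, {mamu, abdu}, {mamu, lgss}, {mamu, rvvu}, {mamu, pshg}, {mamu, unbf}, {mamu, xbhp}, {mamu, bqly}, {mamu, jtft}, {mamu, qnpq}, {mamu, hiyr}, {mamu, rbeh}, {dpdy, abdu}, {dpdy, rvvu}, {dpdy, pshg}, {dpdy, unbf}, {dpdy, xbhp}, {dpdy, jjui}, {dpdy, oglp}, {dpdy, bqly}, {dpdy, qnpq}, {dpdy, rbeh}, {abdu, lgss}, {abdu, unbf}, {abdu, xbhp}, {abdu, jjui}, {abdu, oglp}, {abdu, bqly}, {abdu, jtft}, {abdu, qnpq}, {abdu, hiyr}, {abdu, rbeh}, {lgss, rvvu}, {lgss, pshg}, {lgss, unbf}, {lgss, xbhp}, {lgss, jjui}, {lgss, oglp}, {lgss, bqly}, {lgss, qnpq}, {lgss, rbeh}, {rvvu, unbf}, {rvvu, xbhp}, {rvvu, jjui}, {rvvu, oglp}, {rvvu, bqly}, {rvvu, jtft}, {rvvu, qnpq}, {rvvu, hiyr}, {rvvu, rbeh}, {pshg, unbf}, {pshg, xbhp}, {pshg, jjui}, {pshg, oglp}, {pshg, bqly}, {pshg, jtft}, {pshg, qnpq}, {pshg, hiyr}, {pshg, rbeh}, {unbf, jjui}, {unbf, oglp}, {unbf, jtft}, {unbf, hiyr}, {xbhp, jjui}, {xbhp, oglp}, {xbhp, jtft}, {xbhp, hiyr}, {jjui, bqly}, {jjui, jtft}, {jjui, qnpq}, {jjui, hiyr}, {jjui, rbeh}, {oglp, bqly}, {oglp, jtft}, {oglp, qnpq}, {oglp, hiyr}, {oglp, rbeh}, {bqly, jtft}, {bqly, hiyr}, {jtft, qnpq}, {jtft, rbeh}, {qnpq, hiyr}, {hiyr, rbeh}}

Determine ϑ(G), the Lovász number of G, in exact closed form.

N(qnpq) = {qqor, mamu, dpdy, abdu, lgss, rvvu, pshg, jjui, oglp, jtft, hiyr}, |N(qnpq)| = 11.
N(lgss) = {qqor, mamu, abdu, rvvu, pshg, unbf, xbhp, jjui, oglp, bqly, qnpq, rbeh}, |N(lgss)| = 12.
Vertex abdu has 13 neighbors: qqor, mamu, dpdy, lgss, unbf, xbhp, jjui, oglp, bqly, jtft, qnpq, hiyr, rbeh.
N(pshg) = {qqor, mamu, dpdy, lgss, unbf, xbhp, jjui, oglp, bqly, jtft, qnpq, hiyr, rbeh}, |N(pshg)| = 13.
4 parts of sizes [5, 4, 4, 3]; α(G) = 5 = ϑ (perfect).
ϑ(G) ≈ 5.00000000.
5 ≤ 5 ≤ 5: collapsed.

5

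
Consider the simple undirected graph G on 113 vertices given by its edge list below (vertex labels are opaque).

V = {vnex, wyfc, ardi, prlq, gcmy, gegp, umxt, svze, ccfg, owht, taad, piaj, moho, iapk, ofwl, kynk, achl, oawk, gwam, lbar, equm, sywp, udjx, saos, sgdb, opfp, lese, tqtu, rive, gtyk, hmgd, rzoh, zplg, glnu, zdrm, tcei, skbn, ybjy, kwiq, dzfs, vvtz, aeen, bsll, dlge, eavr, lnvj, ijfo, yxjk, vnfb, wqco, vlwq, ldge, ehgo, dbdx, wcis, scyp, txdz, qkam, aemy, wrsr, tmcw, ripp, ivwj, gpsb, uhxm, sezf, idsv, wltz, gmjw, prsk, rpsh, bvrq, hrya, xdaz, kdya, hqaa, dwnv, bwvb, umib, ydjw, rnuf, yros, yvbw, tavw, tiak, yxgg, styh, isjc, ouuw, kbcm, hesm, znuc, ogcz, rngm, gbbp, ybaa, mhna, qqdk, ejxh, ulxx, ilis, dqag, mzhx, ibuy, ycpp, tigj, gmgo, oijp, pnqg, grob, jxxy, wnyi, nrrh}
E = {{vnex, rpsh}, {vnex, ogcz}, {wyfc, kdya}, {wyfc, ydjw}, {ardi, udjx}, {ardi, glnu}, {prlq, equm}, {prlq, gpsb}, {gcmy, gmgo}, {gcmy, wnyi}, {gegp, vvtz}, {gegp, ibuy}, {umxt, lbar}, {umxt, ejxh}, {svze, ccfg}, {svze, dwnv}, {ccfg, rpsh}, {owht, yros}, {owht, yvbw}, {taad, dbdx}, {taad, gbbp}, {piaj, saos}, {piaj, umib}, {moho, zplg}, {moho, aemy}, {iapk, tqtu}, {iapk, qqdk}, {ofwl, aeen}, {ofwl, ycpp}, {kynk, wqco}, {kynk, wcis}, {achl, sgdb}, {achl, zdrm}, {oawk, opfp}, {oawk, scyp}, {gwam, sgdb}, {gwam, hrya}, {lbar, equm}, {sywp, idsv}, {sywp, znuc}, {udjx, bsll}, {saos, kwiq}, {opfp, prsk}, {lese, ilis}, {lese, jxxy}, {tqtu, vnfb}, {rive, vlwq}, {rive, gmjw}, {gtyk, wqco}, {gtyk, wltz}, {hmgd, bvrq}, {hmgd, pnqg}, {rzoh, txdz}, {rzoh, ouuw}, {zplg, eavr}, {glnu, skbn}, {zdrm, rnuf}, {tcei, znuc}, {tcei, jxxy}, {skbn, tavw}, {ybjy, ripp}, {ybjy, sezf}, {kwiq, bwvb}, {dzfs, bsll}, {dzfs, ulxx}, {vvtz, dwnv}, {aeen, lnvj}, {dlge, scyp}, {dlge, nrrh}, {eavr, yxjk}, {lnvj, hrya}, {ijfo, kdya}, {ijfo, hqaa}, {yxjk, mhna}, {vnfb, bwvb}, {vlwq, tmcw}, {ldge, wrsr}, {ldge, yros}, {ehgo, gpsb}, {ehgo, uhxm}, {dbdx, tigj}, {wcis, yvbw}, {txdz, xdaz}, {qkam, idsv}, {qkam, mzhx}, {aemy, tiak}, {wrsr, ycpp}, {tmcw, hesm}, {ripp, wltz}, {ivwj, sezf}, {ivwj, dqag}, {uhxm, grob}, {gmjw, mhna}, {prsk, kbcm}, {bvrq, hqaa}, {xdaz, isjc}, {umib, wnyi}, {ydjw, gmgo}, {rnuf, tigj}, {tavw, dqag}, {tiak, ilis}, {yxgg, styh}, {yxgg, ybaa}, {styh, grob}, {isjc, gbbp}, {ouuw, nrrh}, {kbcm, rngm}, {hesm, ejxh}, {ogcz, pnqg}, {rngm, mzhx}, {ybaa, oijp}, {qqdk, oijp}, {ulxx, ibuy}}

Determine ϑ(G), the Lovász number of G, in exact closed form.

113*cos(pi/113)/(cos(pi/113) + 1)

deg(idsv) = 2; N(idsv) = {sywp, qkam}.
N(ulxx) = {dzfs, ibuy}, |N(ulxx)| = 2.
N(kynk) = {wqco, wcis}, |N(kynk)| = 2.
Vertex ofwl has 2 neighbors: aeen, ycpp.
G on 113 vertices is 2-regular; connected 2-regular on 113 ⇒ C_{113}.
spec(A) ≈ [2.0, 1.997, 1.988, 1.972, 1.951, 1.923, 1.89, 1.85, 1.805, 1.755, 1.699, 1.637, 1.571, 1.5, 1.424, 1.344, 1.259, 1.171, 1.079, 0.984, 0.886, 0.785, 0.681, 0.576, 0.468, 0.359, 0.25, 0.139, 0.028, -0.083, -0.194, -0.305, -0.414, -0.522, -0.629, -0.733, -0.835, -0.935, -1.032, -1.126, -1.216, -1.302, -1.384, -1.462, -1.536, -1.605, -1.669, -1.727, -1.781, -1.829, -1.871, -1.907, -1.938, -1.962, -1.981, -1.993, -1.999] (distinct, 3 d.p.).
−113·(-2*cos(pi/113)) / ((2)−(-2*cos(pi/113))) = 113*cos(pi/113)/(cos(pi/113) + 1) = ϑ(G).
Numerically 56.48908089.
Check 56 ≤ 113*cos(pi/113)/(cos(pi/113) + 1) ≤ 57: both strict.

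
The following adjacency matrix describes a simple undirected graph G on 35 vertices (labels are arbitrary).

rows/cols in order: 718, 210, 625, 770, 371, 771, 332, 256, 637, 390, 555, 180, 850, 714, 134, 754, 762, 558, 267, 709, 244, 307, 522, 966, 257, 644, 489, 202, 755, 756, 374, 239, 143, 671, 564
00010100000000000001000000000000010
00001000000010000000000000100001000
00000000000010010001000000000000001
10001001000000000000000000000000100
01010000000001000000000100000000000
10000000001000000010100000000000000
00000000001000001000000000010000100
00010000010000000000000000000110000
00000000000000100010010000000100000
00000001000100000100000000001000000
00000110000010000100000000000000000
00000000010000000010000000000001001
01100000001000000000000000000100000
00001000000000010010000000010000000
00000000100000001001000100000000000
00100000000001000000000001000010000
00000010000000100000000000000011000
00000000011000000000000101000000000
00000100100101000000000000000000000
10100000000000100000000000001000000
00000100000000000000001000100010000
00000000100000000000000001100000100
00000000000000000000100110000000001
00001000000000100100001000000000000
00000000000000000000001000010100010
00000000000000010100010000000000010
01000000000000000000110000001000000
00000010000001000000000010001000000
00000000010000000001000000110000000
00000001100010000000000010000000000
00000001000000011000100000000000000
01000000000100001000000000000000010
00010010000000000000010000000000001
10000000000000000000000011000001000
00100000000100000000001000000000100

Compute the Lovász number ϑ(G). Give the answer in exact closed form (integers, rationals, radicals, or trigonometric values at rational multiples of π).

Vertex 307 has 4 neighbors: 637, 644, 489, 143.
N(762) = {332, 134, 374, 239}, |N(762)| = 4.
Vertex 558 has 4 neighbors: 390, 555, 966, 644.
N(671) = {718, 257, 644, 239}, |N(671)| = 4.
Every vertex has degree 4 (N=35); Kneser K(7,3) on C(7,3)=35 vertices.
A has 4 distinct eigenvalues ≈ [4.0, 2.0, -1.0, -3.0].
−35·(-3) / ((4)−(-3)) = 15 = ϑ(G).
= 15.0000… (decimal).

15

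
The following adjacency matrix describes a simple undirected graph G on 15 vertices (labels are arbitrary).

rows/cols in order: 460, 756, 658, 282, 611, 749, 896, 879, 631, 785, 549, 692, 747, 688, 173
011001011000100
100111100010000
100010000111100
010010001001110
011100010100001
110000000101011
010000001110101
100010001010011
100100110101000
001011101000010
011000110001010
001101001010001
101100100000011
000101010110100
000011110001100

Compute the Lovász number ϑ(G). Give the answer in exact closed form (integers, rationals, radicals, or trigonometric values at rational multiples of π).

5

N(688) = {282, 749, 879, 785, 549, 747}, |N(688)| = 6.
deg(611) = 6; N(611) = {756, 658, 282, 879, 785, 173}.
N(282) = {756, 611, 631, 692, 747, 688}, |N(282)| = 6.
deg(692) = 6; N(692) = {658, 282, 749, 631, 549, 173}.
Every vertex has degree 6 (N=15); Kneser K(6,2) on C(6,2)=15 vertices.
spec(A) ≈ [6.0, 1.0, -3.0] (distinct, 4 d.p.).
λ_max=6, λ_min=-3; ϑ = −15·λ_min/(λ_max−λ_min) = 5.
Numerically 5.00000.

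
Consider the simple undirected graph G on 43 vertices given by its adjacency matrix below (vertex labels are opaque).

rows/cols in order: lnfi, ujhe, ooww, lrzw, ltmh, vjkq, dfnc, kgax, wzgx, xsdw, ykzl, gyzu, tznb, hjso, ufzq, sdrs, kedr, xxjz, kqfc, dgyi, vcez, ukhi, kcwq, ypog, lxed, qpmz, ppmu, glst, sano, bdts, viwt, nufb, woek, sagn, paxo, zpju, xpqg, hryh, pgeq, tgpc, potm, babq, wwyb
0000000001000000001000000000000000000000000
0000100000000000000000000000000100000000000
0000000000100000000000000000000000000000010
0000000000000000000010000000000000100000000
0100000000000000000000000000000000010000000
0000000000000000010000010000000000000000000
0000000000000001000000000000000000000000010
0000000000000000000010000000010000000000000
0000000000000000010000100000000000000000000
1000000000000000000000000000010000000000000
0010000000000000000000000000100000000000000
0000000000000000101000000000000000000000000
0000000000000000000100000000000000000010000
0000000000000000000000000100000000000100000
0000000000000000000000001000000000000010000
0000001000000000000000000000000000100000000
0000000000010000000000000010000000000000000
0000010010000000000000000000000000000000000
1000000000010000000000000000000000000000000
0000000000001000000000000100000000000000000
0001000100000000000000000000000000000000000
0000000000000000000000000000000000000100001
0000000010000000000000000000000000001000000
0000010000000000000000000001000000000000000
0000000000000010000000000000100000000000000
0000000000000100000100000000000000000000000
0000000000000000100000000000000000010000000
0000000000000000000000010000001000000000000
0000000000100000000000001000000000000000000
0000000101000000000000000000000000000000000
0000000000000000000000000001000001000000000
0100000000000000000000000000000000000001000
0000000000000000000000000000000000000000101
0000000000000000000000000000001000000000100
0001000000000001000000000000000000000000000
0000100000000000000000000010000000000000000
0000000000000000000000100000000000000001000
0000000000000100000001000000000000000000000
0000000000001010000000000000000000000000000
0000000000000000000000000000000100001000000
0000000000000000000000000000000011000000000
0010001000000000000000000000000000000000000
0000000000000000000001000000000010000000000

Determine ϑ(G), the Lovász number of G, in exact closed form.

N(babq) = {ooww, dfnc}, |N(babq)| = 2.
deg(wwyb) = 2; N(wwyb) = {ukhi, woek}.
deg(tznb) = 2; N(tznb) = {dgyi, pgeq}.
deg(ltmh) = 2; N(ltmh) = {ujhe, zpju}.
G on 43 vertices is 2-regular; connected 2-regular on 43 ⇒ C_{43}.
A has 22 distinct eigenvalues ≈ [2.0, 1.978687, 1.915201, 1.810896, 1.667996, 1.489544, 1.279346, 1.041881, 0.782209, 0.505867, 0.218742, -0.073044, -0.363274, -0.645761, -0.914485, -1.163718, -1.388148, -1.582993, -1.744099, -1.868032, -1.952152, -1.994665].
Lovász: ϑ = −43(-2*cos(pi/43))/(2+-(-1)*2*cos(pi/43)) = 43*cos(pi/43)/(cos(pi/43) + 1).
Numerically 21.47128375.
Check 21 ≤ 43*cos(pi/43)/(cos(pi/43) + 1) ≤ 22: both strict.

43*cos(pi/43)/(cos(pi/43) + 1)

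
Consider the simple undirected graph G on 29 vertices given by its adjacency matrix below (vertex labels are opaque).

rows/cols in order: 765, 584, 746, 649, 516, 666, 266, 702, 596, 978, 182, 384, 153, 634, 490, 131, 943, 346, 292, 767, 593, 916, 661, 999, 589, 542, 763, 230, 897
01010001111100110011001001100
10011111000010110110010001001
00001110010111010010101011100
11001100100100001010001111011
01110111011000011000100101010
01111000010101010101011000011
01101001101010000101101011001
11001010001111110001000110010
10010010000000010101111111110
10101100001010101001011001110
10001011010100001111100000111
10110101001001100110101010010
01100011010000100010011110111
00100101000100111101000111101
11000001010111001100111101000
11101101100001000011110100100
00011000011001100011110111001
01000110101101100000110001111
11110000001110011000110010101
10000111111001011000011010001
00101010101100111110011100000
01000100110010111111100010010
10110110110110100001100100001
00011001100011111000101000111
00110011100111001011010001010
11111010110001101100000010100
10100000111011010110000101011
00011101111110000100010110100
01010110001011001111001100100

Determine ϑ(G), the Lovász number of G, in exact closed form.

sqrt(29)

Vertex 763 has 14 neighbors: 765, 746, 596, 978, 182, 153, 634, 131, 346, 292, 999, 542, 230, 897.
deg(649) = 14; N(649) = {765, 584, 516, 666, 596, 384, 943, 292, 661, 999, 589, 542, 230, 897}.
Vertex 897 has 14 neighbors: 584, 649, 666, 266, 182, 153, 634, 943, 346, 292, 767, 661, 999, 763.
deg(746) = 14; N(746) = {516, 666, 266, 978, 384, 153, 634, 131, 292, 593, 661, 589, 542, 763}.
Every vertex has degree 14 (N=29); Paley(29): SR with (k,λ,μ)=(14,6,7).
The 3 distinct eigenvalues: [14.0, 2.193, -3.193].
Lovász (edge-transitive): ϑ = −29·(-sqrt(29)/2 - 1/2)/((14)−(-sqrt(29)/2 - 1/2)) = sqrt(29).
ϑ(G) ≈ 5.3852.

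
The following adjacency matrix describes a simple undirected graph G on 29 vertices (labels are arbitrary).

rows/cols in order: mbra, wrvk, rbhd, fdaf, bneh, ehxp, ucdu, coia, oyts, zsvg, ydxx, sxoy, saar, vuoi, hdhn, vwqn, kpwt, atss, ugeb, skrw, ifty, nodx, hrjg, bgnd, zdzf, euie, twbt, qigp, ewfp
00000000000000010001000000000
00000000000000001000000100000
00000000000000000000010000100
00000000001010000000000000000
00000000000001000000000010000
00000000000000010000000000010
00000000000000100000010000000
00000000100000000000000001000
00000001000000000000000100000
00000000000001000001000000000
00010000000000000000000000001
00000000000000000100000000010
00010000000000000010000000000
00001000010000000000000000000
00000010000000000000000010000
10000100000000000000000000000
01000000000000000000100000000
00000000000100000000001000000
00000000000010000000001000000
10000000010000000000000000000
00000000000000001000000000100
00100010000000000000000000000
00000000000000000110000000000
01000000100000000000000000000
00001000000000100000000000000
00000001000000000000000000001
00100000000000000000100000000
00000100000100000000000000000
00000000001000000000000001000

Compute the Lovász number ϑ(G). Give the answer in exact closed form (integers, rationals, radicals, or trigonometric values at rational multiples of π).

N(hrjg) = {atss, ugeb}, |N(hrjg)| = 2.
N(zsvg) = {vuoi, skrw}, |N(zsvg)| = 2.
deg(nodx) = 2; N(nodx) = {rbhd, ucdu}.
deg(sxoy) = 2; N(sxoy) = {atss, qigp}.
G on 29 vertices is 2-regular; a single 29-cycle (edge-transitive).
Distinct eigenvalues (to 3 d.p.): [2.0, 1.953, 1.815, 1.592, 1.295, 0.937, 0.535, 0.108, -0.324, -0.74, -1.122, -1.452, -1.714, -1.895, -1.988].
λ_max=2, λ_min=-2*cos(pi/29); ϑ = −29·λ_min/(λ_max−λ_min) = 29*cos(pi/29)/(cos(pi/29) + 1).
Numerically 14.45738.
14 ≤ 29*cos(pi/29)/(cos(pi/29) + 1) ≤ 15: both strict.

29*cos(pi/29)/(cos(pi/29) + 1)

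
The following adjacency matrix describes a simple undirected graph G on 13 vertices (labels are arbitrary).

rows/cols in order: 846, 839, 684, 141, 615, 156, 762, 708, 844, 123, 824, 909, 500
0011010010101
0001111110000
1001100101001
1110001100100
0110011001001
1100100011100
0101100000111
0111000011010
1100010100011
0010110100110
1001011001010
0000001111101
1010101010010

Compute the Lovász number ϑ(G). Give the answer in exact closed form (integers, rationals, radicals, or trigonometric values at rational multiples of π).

sqrt(13)

N(141) = {846, 839, 684, 762, 708, 824}, |N(141)| = 6.
Vertex 123 has 6 neighbors: 684, 615, 156, 708, 824, 909.
N(156) = {846, 839, 615, 844, 123, 824}, |N(156)| = 6.
deg(844) = 6; N(844) = {846, 839, 156, 708, 909, 500}.
Every vertex has degree 6 (N=13); strongly regular (13,6,2,3).
spec(A) ≈ [6.0, 1.303, -2.303] (distinct, 3 d.p.).
ϑ = −N·λ_min/(λ_max−λ_min) = −13·(-sqrt(13)/2 - 1/2)/(6−(-sqrt(13)/2 - 1/2)) = sqrt(13).
= 3.605551… (decimal).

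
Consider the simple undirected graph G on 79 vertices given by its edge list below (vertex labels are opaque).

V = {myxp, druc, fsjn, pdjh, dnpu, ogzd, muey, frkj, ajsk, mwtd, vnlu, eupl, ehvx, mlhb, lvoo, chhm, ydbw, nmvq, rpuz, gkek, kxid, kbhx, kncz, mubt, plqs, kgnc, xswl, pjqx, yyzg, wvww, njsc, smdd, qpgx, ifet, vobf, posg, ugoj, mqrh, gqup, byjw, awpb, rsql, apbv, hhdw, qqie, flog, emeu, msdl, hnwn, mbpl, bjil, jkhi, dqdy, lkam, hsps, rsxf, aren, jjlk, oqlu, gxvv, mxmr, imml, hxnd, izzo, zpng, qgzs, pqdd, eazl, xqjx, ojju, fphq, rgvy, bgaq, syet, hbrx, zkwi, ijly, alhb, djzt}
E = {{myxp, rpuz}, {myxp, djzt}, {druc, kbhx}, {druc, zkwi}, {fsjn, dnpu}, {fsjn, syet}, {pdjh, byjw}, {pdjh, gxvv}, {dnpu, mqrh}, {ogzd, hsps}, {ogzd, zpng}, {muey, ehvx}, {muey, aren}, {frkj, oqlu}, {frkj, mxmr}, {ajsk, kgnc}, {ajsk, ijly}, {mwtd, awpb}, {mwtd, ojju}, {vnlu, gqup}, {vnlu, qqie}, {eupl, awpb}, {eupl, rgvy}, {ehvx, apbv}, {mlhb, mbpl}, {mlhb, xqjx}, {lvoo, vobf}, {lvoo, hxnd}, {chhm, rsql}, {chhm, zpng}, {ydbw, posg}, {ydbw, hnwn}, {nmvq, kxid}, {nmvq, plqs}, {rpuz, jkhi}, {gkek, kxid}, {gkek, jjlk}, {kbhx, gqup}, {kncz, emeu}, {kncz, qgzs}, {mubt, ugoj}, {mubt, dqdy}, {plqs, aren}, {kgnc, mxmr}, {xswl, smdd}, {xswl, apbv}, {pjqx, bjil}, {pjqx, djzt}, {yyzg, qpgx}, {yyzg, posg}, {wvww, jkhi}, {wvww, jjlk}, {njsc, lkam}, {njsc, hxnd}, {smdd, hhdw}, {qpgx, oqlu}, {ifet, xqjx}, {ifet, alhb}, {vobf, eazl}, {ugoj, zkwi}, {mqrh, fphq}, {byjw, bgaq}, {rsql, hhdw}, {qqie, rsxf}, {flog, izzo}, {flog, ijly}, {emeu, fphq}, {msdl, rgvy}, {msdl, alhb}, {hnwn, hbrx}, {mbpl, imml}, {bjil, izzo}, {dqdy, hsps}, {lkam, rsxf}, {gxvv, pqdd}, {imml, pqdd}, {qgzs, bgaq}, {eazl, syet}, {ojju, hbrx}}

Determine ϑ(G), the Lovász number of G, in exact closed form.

79*cos(pi/79)/(cos(pi/79) + 1)

deg(lkam) = 2; N(lkam) = {njsc, rsxf}.
N(ifet) = {xqjx, alhb}, |N(ifet)| = 2.
N(plqs) = {nmvq, aren}, |N(plqs)| = 2.
N(zkwi) = {druc, ugoj}, |N(zkwi)| = 2.
Regular of degree 2 on 79 vertices: this is C_{79}, the 79-cycle.
spec(A) ≈ [2.0, 1.993678, 1.974751, 1.943339, 1.89964, 1.843932, 1.776565, 1.697967, 1.608633, 1.509129, 1.400084, 1.282187, 1.156184, 1.022871, 0.883091, 0.737728, 0.587701, 0.433958, 0.277471, 0.11923, -0.039764, -0.198508, -0.355996, -0.511233, -0.663239, -0.811051, -0.953735, -1.09039, -1.22015, -1.342197, -1.455758, -1.560115, -1.654608, -1.738641, -1.811681, -1.873267, -1.92301, -1.960595, -1.985784, -1.998419] (distinct, 6 d.p.).
ϑ = −N·λ_min/(λ_max−λ_min) = −79·(-2*cos(pi/79))/(2−(-2*cos(pi/79))) = 79*cos(pi/79)/(cos(pi/79) + 1).
= 39.484379… (decimal).
39 ≤ 79*cos(pi/79)/(cos(pi/79) + 1) ≤ 40: both strict.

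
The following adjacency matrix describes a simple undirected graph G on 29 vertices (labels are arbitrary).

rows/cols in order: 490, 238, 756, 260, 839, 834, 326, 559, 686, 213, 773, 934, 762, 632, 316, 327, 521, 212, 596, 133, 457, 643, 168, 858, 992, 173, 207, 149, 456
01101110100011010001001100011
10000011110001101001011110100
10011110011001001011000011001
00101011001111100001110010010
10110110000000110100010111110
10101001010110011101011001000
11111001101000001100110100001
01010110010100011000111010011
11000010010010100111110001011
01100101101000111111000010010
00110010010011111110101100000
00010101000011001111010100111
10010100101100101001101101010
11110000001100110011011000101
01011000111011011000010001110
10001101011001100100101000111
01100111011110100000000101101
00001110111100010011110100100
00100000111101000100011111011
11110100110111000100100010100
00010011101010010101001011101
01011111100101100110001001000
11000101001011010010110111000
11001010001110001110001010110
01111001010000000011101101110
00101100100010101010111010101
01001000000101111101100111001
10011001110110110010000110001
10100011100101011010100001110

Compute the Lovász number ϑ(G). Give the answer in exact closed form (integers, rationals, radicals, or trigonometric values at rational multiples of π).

sqrt(29)

N(858) = {490, 238, 839, 326, 773, 934, 762, 521, 212, 596, 168, 992, 207, 149}, |N(858)| = 14.
Vertex 762 has 14 neighbors: 490, 260, 834, 686, 773, 934, 316, 521, 133, 457, 168, 858, 173, 149.
N(490) = {238, 756, 839, 834, 326, 686, 762, 632, 327, 133, 168, 858, 149, 456}, |N(490)| = 14.
Vertex 168 has 14 neighbors: 490, 238, 834, 559, 773, 762, 632, 327, 596, 457, 643, 858, 992, 173.
29-vertex 14-regular graph: SR(29,14,6,7) — a Paley graph.
The 3 distinct eigenvalues: [14.0, 2.1926, -3.1926].
λ_max=14, λ_min=-sqrt(29)/2 - 1/2; ϑ = −29·λ_min/(λ_max−λ_min) = sqrt(29).
ϑ(G) ≈ 5.385164807.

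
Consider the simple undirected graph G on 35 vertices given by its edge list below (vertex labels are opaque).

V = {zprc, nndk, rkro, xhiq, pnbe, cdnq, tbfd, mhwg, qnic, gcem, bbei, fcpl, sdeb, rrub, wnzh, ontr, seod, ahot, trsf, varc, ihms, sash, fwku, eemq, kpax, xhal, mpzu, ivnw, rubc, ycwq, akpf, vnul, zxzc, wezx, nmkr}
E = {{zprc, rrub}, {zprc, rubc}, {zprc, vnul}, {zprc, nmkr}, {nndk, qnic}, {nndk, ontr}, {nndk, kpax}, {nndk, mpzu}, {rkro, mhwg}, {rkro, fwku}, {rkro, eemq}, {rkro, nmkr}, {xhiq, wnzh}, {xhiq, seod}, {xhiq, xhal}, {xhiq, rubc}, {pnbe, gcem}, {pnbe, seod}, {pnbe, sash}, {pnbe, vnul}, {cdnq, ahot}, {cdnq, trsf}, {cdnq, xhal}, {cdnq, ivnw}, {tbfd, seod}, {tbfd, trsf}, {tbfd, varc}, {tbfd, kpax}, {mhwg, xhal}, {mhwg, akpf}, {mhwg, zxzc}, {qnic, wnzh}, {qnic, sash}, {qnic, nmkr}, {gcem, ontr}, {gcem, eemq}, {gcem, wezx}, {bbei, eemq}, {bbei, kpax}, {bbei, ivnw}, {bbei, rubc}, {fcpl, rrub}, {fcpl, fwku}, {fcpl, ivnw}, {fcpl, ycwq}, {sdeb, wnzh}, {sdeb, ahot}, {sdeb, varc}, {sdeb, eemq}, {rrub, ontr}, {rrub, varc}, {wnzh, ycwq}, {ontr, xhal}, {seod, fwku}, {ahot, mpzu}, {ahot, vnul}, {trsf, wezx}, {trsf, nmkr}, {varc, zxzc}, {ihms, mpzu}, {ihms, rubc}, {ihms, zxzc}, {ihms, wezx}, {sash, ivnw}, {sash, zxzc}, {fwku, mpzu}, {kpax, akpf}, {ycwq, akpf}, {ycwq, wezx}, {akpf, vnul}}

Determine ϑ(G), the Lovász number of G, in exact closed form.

Vertex rkro has 4 neighbors: mhwg, fwku, eemq, nmkr.
Vertex ivnw has 4 neighbors: cdnq, bbei, fcpl, sash.
deg(rubc) = 4; N(rubc) = {zprc, xhiq, bbei, ihms}.
N(xhal) = {xhiq, cdnq, mhwg, ontr}, |N(xhal)| = 4.
Every vertex has degree 4 (N=35); Kneser-type, 3-subsets of [7].
spec(A) ≈ [4.0, 2.0, -1.0, -3.0] (distinct, 6 d.p.).
Lovász: ϑ = −35(-3)/(4+-1*(-3)) = 15.
≈ 15.0000000 (to 7 d.p.).

15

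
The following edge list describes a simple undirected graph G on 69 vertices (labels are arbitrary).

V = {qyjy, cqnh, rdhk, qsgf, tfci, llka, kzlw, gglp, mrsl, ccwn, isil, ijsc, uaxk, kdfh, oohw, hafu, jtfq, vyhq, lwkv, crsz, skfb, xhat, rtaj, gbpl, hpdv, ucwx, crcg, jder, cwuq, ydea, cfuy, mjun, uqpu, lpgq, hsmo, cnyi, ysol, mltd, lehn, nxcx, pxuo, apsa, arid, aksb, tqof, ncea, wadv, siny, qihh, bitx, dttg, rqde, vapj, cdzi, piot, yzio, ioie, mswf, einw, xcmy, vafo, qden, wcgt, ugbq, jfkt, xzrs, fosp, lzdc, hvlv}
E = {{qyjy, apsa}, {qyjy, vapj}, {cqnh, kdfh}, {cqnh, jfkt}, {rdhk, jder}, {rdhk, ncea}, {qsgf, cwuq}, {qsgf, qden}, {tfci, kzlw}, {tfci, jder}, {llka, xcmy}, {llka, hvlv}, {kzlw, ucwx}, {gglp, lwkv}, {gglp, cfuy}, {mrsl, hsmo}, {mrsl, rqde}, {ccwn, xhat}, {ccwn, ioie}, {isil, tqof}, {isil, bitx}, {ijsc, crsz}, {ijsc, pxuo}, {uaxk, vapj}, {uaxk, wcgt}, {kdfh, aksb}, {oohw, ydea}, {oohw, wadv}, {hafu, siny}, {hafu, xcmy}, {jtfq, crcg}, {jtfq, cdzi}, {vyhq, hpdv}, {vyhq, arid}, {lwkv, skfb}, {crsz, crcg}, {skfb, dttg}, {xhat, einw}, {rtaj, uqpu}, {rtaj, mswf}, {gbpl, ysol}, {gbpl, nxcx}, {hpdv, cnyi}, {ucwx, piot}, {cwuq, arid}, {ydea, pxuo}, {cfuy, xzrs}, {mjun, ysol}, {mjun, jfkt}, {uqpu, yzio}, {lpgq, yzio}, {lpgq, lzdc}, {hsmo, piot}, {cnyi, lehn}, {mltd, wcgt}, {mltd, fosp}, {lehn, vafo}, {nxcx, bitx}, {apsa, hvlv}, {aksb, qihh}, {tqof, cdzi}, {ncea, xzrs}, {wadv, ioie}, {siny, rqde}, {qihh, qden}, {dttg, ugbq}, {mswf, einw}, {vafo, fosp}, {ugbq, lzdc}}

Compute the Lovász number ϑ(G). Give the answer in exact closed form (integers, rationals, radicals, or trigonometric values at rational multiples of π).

N(ysol) = {gbpl, mjun}, |N(ysol)| = 2.
N(hsmo) = {mrsl, piot}, |N(hsmo)| = 2.
deg(xcmy) = 2; N(xcmy) = {llka, hafu}.
deg(jtfq) = 2; N(jtfq) = {crcg, cdzi}.
2-regular, N=69; this is C_{69}, the 69-cycle.
A has 35 distinct eigenvalues ≈ [2.0, 1.99171, 1.96692, 1.92583, 1.86879, 1.79626, 1.70884, 1.60726, 1.49237, 1.36511, 1.22653, 1.0778, 0.92013, 0.75484, 0.58329, 0.40691, 0.22716, 0.04553, -0.13648, -0.31737, -0.49562, -0.66976, -0.83835, -1.0, -1.15336, -1.29716, -1.43022, -1.55142, -1.65977, -1.75437, -1.83442, -1.89928, -1.9484, -1.98137, -1.99793].
Lovász (edge-transitive): ϑ = −69·(-2*cos(pi/69))/((2)−(-2*cos(pi/69))) = 69*cos(pi/69)/(cos(pi/69) + 1).
= 34.48211410… (decimal).
Check 34 ≤ 69*cos(pi/69)/(cos(pi/69) + 1) ≤ 35: both strict.

69*cos(pi/69)/(cos(pi/69) + 1)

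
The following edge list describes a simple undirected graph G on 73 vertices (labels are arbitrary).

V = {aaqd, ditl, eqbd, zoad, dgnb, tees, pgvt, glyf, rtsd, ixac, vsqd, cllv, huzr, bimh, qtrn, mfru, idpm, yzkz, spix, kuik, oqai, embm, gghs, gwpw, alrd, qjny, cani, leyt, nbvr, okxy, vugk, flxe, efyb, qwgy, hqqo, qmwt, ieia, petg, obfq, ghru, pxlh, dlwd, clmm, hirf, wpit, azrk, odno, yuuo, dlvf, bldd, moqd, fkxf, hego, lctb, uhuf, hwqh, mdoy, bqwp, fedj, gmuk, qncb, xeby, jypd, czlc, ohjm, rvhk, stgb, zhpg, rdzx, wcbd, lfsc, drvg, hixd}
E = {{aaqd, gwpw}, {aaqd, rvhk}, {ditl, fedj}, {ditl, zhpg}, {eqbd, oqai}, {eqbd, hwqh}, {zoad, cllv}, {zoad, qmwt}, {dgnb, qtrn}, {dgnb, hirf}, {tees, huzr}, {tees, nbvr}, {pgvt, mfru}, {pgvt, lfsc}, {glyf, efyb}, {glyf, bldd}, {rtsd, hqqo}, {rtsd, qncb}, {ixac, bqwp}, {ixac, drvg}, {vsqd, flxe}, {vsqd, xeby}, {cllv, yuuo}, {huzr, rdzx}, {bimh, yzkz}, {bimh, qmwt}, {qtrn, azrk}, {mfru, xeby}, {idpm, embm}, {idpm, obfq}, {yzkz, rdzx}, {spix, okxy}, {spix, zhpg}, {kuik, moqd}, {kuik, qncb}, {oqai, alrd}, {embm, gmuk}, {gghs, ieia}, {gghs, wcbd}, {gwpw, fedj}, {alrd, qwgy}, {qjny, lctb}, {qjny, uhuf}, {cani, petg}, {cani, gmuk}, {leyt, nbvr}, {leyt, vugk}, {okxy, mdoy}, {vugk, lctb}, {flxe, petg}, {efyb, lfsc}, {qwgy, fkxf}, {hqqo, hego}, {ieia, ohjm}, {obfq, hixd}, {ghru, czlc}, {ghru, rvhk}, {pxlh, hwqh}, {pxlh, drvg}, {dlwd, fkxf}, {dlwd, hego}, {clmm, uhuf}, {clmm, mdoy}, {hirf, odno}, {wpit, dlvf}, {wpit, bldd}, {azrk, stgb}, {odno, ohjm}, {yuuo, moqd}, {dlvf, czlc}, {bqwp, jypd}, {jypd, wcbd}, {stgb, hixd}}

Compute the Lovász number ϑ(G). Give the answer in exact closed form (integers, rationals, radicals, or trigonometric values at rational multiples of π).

Vertex hwqh has 2 neighbors: eqbd, pxlh.
N(dgnb) = {qtrn, hirf}, |N(dgnb)| = 2.
N(spix) = {okxy, zhpg}, |N(spix)| = 2.
deg(cllv) = 2; N(cllv) = {zoad, yuuo}.
Regular of degree 2 on 73 vertices: a single 73-cycle (edge-transitive).
The 37 distinct eigenvalues: [2.0, 1.993, 1.97, 1.934, 1.883, 1.818, 1.739, 1.648, 1.544, 1.429, 1.304, 1.169, 1.025, 0.873, 0.715, 0.552, 0.385, 0.215, 0.043, -0.129, -0.3, -0.469, -0.634, -0.795, -0.95, -1.098, -1.237, -1.368, -1.488, -1.598, -1.695, -1.78, -1.852, -1.91, -1.954, -1.983, -1.998].
λ_max=2, λ_min=-2*cos(pi/73); ϑ = −73·λ_min/(λ_max−λ_min) = 73*cos(pi/73)/(cos(pi/73) + 1).
ϑ(G) ≈ 36.48309477.
Check 36 ≤ 73*cos(pi/73)/(cos(pi/73) + 1) ≤ 37: both strict.

73*cos(pi/73)/(cos(pi/73) + 1)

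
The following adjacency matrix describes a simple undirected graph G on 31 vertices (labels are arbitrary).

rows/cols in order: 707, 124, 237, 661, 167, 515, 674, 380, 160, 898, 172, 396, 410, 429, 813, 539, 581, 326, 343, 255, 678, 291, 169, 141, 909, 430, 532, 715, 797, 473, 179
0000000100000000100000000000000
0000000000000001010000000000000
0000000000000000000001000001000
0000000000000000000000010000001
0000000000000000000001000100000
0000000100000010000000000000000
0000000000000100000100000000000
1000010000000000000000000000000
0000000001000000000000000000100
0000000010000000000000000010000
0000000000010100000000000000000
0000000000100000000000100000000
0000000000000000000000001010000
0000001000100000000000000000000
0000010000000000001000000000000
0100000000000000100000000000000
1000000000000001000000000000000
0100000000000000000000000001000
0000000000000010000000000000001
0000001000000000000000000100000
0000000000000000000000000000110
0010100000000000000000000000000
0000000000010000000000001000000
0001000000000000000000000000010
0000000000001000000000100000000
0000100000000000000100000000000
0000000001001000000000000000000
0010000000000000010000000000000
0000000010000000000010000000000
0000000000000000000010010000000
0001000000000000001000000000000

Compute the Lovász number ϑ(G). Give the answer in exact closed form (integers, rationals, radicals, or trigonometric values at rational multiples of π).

deg(674) = 2; N(674) = {429, 255}.
Vertex 255 has 2 neighbors: 674, 430.
Vertex 430 has 2 neighbors: 167, 255.
N(160) = {898, 797}, |N(160)| = 2.
Every vertex has degree 2 (N=31); this is C_{31}, the 31-cycle.
The 16 distinct eigenvalues: [2.0, 1.9591, 1.8379, 1.6415, 1.3779, 1.0579, 0.6946, 0.3029, -0.1013, -0.5013, -0.8808, -1.2242, -1.5175, -1.7487, -1.9083, -1.9897].
Lovász (edge-transitive): ϑ = −31·(-2*cos(pi/31))/((2)−(-2*cos(pi/31))) = 31*cos(pi/31)/(cos(pi/31) + 1).
= 15.4601… (decimal).
Sandwich: α(G)=15 ≤ ϑ(G)=31*cos(pi/31)/(cos(pi/31) + 1) ≤ χ(Ḡ)=16 (both strict).

31*cos(pi/31)/(cos(pi/31) + 1)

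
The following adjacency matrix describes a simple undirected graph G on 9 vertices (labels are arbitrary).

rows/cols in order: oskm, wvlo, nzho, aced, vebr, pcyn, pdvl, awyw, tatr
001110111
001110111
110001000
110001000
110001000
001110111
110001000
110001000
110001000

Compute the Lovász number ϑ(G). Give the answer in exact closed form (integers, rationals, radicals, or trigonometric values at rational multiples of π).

6

deg(pdvl) = 3; N(pdvl) = {oskm, wvlo, pcyn}.
deg(awyw) = 3; N(awyw) = {oskm, wvlo, pcyn}.
deg(tatr) = 3; N(tatr) = {oskm, wvlo, pcyn}.
deg(aced) = 3; N(aced) = {oskm, wvlo, pcyn}.
Complete 2-partite, parts [6, 3]: perfect, ϑ = α = 6.
≈ 6.000000000 (to 9 d.p.).
6 ≤ 6 ≤ 6: collapsed.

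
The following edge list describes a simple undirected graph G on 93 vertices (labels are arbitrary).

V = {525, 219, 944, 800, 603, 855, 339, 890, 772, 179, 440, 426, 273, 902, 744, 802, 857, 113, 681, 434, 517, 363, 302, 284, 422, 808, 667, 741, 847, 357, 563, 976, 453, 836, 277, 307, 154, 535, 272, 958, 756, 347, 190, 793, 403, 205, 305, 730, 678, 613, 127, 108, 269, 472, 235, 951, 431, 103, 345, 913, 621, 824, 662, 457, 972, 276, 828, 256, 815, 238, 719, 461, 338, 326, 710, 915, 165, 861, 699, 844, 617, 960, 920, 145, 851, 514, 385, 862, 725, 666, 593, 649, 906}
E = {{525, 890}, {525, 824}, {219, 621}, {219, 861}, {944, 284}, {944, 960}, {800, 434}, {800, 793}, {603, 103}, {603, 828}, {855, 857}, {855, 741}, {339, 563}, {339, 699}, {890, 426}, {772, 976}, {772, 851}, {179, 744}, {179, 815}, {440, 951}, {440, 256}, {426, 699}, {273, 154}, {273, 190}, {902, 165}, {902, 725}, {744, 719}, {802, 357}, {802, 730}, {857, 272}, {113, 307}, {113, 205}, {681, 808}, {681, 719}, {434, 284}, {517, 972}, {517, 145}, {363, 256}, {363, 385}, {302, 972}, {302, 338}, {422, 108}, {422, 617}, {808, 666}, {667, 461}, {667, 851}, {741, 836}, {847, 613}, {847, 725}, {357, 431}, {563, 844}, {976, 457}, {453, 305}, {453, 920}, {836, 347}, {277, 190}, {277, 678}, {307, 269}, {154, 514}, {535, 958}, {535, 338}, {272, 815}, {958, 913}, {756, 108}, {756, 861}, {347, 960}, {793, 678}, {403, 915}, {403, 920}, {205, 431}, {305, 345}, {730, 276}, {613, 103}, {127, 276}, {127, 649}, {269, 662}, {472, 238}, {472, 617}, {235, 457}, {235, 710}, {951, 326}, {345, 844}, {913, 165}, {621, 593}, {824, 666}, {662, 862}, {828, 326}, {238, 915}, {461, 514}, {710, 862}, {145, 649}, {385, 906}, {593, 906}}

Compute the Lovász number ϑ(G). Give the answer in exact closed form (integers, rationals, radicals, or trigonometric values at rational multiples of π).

93*cos(pi/93)/(cos(pi/93) + 1)

deg(944) = 2; N(944) = {284, 960}.
Vertex 219 has 2 neighbors: 621, 861.
Vertex 862 has 2 neighbors: 662, 710.
Vertex 710 has 2 neighbors: 235, 862.
93-vertex 2-regular graph: this is C_{93}, the 93-cycle.
A has 47 distinct eigenvalues ≈ [2.0, 1.995437, 1.98177, 1.95906, 1.927411, 1.886968, 1.837916, 1.780477, 1.714914, 1.641527, 1.56065, 1.472651, 1.377934, 1.276929, 1.170098, 1.057928, 0.940931, 0.819641, 0.694611, 0.566411, 0.435627, 0.302856, 0.168702, 0.033779, -0.101298, -0.235913, -0.369452, -0.501305, -0.630871, -0.757558, -0.880788, -1.0, -1.114649, -1.224212, -1.328189, -1.426106, -1.517516, -1.602002, -1.679179, -1.748693, -1.810229, -1.863505, -1.908279, -1.944345, -1.97154, -1.989739, -1.998859].
−93·(-2*cos(pi/93)) / ((2)−(-2*cos(pi/93))) = 93*cos(pi/93)/(cos(pi/93) + 1) = ϑ(G).
= 46.4867319… (decimal).
Lovász sandwich 46 ≤ 93*cos(pi/93)/(cos(pi/93) + 1) ≤ 47: both strict.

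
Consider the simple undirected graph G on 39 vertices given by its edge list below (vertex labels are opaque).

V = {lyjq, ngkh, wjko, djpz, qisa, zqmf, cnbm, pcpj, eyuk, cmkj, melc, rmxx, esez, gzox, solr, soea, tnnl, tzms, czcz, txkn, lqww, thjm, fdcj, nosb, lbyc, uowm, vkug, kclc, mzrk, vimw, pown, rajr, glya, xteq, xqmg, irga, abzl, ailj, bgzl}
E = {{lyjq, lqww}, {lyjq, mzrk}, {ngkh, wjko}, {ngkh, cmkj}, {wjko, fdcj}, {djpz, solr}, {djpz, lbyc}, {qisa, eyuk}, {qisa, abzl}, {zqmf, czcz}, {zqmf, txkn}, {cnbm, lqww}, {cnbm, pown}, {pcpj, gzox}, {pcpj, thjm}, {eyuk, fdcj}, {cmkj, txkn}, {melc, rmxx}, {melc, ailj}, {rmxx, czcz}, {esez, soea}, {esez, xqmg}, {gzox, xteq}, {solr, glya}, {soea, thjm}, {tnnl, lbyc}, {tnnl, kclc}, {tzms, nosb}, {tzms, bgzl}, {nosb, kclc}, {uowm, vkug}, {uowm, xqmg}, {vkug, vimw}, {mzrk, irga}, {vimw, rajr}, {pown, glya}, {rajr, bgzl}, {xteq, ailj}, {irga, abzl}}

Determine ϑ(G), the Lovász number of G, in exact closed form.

Vertex thjm has 2 neighbors: pcpj, soea.
deg(esez) = 2; N(esez) = {soea, xqmg}.
deg(melc) = 2; N(melc) = {rmxx, ailj}.
N(qisa) = {eyuk, abzl}, |N(qisa)| = 2.
2-regular, N=39; the odd cycle C_{39}.
spec(A) ≈ [2.0, 1.9741, 1.8971, 1.7709, 1.5989, 1.3854, 1.1361, 0.8574, 0.5564, 0.2411, -0.0805, -0.4001, -0.7092, -1.0, -1.2649, -1.497, -1.6904, -1.84, -1.9419, -1.9935] (distinct, 4 d.p.).
Lovász: ϑ = −39(-2*cos(pi/39))/(2+-(-1)*2*cos(pi/39)) = 39*cos(pi/39)/(cos(pi/39) + 1).
Numerically 19.4683324.
19 ≤ 39*cos(pi/39)/(cos(pi/39) + 1) ≤ 20: both strict.

39*cos(pi/39)/(cos(pi/39) + 1)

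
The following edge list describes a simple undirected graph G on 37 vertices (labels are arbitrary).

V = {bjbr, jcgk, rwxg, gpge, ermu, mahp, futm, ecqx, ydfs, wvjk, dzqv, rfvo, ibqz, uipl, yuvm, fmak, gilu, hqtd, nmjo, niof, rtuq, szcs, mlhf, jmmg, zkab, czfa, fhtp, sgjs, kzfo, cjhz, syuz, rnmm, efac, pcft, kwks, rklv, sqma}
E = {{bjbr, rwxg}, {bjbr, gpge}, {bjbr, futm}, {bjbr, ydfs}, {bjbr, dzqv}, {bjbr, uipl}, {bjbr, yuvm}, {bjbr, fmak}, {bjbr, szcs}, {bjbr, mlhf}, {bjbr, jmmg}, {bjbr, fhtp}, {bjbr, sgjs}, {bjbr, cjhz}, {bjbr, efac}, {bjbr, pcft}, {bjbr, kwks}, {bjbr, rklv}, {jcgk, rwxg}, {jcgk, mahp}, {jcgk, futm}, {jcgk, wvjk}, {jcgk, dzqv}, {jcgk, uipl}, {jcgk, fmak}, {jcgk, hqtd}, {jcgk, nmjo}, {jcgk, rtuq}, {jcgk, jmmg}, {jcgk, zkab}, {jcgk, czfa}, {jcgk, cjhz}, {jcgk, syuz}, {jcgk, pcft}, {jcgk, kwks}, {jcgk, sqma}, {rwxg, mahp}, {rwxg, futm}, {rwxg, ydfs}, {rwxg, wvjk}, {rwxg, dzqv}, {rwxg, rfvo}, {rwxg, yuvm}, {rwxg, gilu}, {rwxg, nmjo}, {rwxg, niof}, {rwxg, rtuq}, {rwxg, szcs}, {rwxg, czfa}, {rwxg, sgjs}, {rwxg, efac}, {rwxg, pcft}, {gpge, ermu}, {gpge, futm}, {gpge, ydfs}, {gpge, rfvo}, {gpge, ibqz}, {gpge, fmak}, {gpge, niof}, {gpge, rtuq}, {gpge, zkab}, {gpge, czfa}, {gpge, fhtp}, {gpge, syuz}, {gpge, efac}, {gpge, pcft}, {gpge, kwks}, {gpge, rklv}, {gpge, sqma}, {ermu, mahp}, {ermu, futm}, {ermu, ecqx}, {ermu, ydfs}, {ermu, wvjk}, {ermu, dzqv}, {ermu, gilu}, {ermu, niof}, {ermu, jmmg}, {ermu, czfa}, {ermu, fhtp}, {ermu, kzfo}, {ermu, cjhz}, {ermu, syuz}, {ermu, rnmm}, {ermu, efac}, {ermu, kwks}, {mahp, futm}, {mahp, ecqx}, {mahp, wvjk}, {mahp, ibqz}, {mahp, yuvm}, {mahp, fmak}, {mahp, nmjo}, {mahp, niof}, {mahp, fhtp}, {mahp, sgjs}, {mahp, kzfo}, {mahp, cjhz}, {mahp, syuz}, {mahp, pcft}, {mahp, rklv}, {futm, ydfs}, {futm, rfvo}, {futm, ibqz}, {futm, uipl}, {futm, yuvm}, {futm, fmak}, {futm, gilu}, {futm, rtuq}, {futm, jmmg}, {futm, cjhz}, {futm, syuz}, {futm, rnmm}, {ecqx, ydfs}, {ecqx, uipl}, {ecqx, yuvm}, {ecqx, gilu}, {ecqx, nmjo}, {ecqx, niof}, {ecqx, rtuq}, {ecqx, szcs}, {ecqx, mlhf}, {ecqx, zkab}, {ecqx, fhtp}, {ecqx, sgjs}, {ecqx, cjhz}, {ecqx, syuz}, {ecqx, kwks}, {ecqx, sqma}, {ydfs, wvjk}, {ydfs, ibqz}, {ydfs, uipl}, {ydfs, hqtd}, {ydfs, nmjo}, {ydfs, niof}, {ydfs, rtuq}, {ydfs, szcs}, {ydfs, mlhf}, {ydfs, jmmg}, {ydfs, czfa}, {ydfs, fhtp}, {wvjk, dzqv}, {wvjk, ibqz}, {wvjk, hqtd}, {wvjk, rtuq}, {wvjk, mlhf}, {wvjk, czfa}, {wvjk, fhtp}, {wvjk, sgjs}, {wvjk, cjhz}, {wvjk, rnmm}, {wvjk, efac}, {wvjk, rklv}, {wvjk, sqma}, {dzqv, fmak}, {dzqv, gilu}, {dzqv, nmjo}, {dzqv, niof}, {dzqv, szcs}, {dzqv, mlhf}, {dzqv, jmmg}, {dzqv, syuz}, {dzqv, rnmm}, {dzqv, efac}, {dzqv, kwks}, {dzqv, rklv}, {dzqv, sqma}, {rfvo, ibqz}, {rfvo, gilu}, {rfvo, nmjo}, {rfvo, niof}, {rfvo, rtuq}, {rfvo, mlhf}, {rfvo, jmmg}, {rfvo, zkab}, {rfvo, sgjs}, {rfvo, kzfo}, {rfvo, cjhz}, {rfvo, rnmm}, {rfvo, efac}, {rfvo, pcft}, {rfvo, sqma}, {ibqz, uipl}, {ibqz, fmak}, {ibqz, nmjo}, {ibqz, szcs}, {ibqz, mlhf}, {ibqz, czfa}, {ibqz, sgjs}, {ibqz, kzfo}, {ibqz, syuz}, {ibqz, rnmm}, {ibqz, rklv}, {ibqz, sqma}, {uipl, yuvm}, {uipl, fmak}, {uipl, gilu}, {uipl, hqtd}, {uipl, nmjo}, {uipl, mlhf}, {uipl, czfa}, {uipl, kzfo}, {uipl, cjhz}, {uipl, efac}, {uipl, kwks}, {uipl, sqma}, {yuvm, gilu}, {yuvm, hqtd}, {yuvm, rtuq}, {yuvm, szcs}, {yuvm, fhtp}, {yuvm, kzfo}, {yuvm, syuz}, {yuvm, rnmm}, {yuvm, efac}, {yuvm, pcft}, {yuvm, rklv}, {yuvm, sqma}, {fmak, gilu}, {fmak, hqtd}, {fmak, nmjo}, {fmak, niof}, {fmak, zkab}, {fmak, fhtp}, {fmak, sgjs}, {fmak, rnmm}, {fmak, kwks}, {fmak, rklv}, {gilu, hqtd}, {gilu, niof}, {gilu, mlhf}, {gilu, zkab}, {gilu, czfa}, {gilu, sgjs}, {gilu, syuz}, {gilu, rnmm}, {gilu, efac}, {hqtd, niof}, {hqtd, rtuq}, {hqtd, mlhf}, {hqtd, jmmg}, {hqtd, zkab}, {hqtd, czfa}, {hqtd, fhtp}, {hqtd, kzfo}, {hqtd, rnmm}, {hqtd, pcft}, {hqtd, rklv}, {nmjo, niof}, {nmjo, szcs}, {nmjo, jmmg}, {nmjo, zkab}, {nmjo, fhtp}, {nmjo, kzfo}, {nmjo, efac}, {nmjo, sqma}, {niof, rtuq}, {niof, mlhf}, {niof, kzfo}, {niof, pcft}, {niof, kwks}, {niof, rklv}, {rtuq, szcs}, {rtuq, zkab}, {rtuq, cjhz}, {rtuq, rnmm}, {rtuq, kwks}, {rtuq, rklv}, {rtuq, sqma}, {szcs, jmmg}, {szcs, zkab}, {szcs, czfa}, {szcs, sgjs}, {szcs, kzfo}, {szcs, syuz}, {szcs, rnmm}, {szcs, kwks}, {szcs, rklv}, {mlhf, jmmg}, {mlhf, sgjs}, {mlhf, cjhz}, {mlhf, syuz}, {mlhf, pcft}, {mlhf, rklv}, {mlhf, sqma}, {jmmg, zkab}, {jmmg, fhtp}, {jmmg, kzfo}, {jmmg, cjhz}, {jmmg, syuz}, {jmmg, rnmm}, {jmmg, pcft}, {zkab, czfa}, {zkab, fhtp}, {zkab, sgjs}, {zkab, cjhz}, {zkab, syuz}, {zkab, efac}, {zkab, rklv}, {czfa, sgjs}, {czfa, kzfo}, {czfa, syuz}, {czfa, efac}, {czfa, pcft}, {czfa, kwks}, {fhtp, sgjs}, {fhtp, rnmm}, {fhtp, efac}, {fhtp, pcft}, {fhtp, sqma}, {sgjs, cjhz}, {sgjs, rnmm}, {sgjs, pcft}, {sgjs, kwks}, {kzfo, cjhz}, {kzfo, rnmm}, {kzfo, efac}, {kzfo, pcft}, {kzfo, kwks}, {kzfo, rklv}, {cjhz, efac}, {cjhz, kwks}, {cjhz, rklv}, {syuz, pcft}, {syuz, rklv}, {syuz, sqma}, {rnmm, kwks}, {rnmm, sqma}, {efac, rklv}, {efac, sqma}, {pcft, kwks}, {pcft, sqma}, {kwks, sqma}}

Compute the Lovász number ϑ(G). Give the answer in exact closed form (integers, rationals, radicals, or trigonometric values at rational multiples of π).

deg(yuvm) = 18; N(yuvm) = {bjbr, rwxg, mahp, futm, ecqx, uipl, gilu, hqtd, rtuq, szcs, fhtp, kzfo, syuz, rnmm, efac, pcft, rklv, sqma}.
N(sgjs) = {bjbr, rwxg, mahp, ecqx, wvjk, rfvo, ibqz, fmak, gilu, szcs, mlhf, zkab, czfa, fhtp, cjhz, rnmm, pcft, kwks}, |N(sgjs)| = 18.
deg(kwks) = 18; N(kwks) = {bjbr, jcgk, gpge, ermu, ecqx, dzqv, uipl, fmak, niof, rtuq, szcs, czfa, sgjs, kzfo, cjhz, rnmm, pcft, sqma}.
Vertex mlhf has 18 neighbors: bjbr, ecqx, ydfs, wvjk, dzqv, rfvo, ibqz, uipl, gilu, hqtd, niof, jmmg, sgjs, cjhz, syuz, pcft, rklv, sqma.
37-vertex 18-regular graph: SR(37,18,8,9) — a Paley graph.
A has 3 distinct eigenvalues ≈ [18.0, 2.54138, -3.54138].
−37·(-sqrt(37)/2 - 1/2) / ((18)−(-sqrt(37)/2 - 1/2)) = sqrt(37) = ϑ(G).
= 6.0828… (decimal).

sqrt(37)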